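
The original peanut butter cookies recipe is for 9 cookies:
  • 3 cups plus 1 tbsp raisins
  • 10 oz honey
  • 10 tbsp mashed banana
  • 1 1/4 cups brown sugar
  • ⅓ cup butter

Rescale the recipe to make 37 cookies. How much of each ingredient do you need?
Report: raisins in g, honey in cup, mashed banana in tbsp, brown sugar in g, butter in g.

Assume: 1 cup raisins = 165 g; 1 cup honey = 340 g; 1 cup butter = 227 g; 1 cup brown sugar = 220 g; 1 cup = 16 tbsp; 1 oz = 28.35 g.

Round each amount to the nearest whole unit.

Scaling factor: 37/9.
raisins: (3 cup + 1 tbsp = 3.0625 cup) × 37/9 × 165 g/cup ≈ 2077 g
honey: 10 oz × 37/9 × 28.35 g/oz ÷ 340 g/cup ≈ 3 cup
mashed banana: 10 tbsp × 37/9 ≈ 41 tbsp
brown sugar: 1.25 cup × 37/9 × 220 g/cup ≈ 1131 g
butter: 1/3 cup × 37/9 × 227 g/cup ≈ 311 g

raisins: 2077 g; honey: 3 cup; mashed banana: 41 tbsp; brown sugar: 1131 g; butter: 311 g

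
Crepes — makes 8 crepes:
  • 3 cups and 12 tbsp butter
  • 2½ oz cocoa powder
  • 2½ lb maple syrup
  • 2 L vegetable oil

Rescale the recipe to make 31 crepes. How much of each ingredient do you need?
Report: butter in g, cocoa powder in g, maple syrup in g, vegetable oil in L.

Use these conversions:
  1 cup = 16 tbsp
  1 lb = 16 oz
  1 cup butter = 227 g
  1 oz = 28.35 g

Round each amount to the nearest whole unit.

Scaling factor: 31/8 = 3.875.
butter: (3 cup + 12 tbsp = 3.75 cup) × 31/8 × 227 g/cup ≈ 3299 g
cocoa powder: 2.5 oz × 31/8 × 28.35 g/oz ≈ 275 g
maple syrup: 2.5 lb × 31/8 × 16 oz/lb × 28.35 g/oz ≈ 4394 g
vegetable oil: 2 L × 31/8 ≈ 8 L

butter: 3299 g; cocoa powder: 275 g; maple syrup: 4394 g; vegetable oil: 8 L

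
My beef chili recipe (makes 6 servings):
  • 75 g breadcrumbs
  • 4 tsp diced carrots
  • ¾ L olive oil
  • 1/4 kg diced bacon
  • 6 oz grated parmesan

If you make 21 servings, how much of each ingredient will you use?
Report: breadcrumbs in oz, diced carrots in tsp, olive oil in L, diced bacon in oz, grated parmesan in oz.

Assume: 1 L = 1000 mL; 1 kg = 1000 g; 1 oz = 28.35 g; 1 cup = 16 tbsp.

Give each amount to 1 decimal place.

breadcrumbs: 9.3 oz; diced carrots: 14.0 tsp; olive oil: 2.6 L; diced bacon: 30.9 oz; grated parmesan: 21.0 oz

Scaling factor: 21/6 = 7/2 = 3.5.
breadcrumbs: 75 g × 7/2 ÷ 28.35 g/oz ≈ 9.3 oz
diced carrots: 4 tsp × 7/2 = 14.0 tsp
olive oil: 0.75 L × 7/2 ≈ 2.6 L
diced bacon: 0.25 kg × 7/2 × 1000 g/kg ÷ 28.35 g/oz ≈ 30.9 oz
grated parmesan: 6 oz × 7/2 = 21.0 oz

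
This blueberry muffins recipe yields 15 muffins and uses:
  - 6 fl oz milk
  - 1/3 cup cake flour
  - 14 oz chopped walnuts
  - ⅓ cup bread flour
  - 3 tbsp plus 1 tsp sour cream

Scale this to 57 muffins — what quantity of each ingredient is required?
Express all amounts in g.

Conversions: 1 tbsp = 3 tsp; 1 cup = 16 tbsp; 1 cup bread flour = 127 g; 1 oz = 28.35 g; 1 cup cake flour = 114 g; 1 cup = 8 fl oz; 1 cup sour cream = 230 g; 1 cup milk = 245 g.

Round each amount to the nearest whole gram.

milk: 698 g; cake flour: 144 g; chopped walnuts: 1508 g; bread flour: 161 g; sour cream: 182 g

Scaling factor: 57/15 = 19/5 = 3.8.
milk: 6 fl oz × 19/5 ÷ 8 fl oz/cup × 245 g/cup ≈ 698 g
cake flour: 1/3 cup × 19/5 × 114 g/cup ≈ 144 g
chopped walnuts: 14 oz × 19/5 × 28.35 g/oz ≈ 1508 g
bread flour: 1/3 cup × 19/5 × 127 g/cup ≈ 161 g
sour cream: (3 tbsp + 1 tsp = 10/3 tbsp) × 19/5 ÷ 16 tbsp/cup × 230 g/cup ≈ 182 g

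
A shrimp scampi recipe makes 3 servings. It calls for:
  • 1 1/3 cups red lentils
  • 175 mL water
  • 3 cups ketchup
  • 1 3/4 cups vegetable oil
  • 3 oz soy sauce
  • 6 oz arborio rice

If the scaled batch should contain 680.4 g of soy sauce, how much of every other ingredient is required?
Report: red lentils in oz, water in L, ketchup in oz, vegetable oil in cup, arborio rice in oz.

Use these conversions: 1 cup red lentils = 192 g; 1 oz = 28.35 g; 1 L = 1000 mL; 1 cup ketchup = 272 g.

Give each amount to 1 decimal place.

red lentils: 72.2 oz; water: 1.4 L; ketchup: 230.3 oz; vegetable oil: 14.0 cup; arborio rice: 48.0 oz

The original recipe has 85.05 g of soy sauce, so the scaling factor is 680.4 ÷ 85.05 = 8.
red lentils: 4/3 cup × 8 × 192 g/cup ÷ 28.35 g/oz ≈ 72.2 oz
water: 175 mL × 8 ÷ 1000 mL/L = 1.4 L
ketchup: 3 cup × 8 × 272 g/cup ÷ 28.35 g/oz ≈ 230.3 oz
vegetable oil: 1.75 cup × 8 = 14.0 cup
arborio rice: 6 oz × 8 = 48.0 oz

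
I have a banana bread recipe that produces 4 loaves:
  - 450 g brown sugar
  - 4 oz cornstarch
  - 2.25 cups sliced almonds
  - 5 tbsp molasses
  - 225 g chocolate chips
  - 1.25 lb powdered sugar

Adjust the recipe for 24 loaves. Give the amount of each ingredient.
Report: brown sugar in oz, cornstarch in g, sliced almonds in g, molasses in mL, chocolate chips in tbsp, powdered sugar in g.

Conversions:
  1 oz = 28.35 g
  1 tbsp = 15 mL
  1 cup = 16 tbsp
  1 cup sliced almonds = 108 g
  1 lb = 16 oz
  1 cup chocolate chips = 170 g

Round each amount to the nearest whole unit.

Scaling factor: 24/4 = 6.
brown sugar: 450 g × 6 ÷ 28.35 g/oz ≈ 95 oz
cornstarch: 4 oz × 6 × 28.35 g/oz ≈ 680 g
sliced almonds: 2.25 cup × 6 × 108 g/cup = 1458 g
molasses: 5 tbsp × 6 × 15 mL/tbsp = 450 mL
chocolate chips: 225 g × 6 ÷ 170 g/cup × 16 tbsp/cup ≈ 127 tbsp
powdered sugar: 1.25 lb × 6 × 16 oz/lb × 28.35 g/oz = 3402 g

brown sugar: 95 oz; cornstarch: 680 g; sliced almonds: 1458 g; molasses: 450 mL; chocolate chips: 127 tbsp; powdered sugar: 3402 g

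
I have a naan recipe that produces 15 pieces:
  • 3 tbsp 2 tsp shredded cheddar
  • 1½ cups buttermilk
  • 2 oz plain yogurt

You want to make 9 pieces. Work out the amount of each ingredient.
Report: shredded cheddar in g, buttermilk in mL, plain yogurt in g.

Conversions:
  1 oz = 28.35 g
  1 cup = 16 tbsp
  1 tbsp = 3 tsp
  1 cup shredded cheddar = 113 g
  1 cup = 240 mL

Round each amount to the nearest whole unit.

Scaling factor: 9/15 = 3/5 = 0.6.
shredded cheddar: (3 tbsp + 2 tsp = 11/3 tbsp) × 3/5 ÷ 16 tbsp/cup × 113 g/cup ≈ 16 g
buttermilk: 1.5 cup × 3/5 × 240 mL/cup = 216 mL
plain yogurt: 2 oz × 3/5 × 28.35 g/oz ≈ 34 g

shredded cheddar: 16 g; buttermilk: 216 mL; plain yogurt: 34 g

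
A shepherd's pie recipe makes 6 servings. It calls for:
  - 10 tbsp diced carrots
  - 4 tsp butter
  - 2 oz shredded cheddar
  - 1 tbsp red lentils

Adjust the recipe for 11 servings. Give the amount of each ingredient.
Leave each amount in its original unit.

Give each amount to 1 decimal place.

diced carrots: 18.3 tbsp; butter: 7.3 tsp; shredded cheddar: 3.7 oz; red lentils: 1.8 tbsp

Scaling factor: 11/6.
diced carrots: 10 tbsp × 11/6 ≈ 18.3 tbsp
butter: 4 tsp × 11/6 ≈ 7.3 tsp
shredded cheddar: 2 oz × 11/6 ≈ 3.7 oz
red lentils: 1 tbsp × 11/6 ≈ 1.8 tbsp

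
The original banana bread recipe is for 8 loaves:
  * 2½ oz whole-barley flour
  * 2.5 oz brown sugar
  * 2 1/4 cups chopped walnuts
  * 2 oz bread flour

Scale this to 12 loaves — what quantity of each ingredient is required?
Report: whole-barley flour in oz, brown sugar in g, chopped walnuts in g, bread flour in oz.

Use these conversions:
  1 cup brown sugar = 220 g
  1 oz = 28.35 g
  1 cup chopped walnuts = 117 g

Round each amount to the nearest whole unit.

Scaling factor: 12/8 = 3/2 = 1.5.
whole-barley flour: 2.5 oz × 3/2 ≈ 4 oz
brown sugar: 2.5 oz × 3/2 × 28.35 g/oz ≈ 106 g
chopped walnuts: 2.25 cup × 3/2 × 117 g/cup ≈ 395 g
bread flour: 2 oz × 3/2 = 3 oz

whole-barley flour: 4 oz; brown sugar: 106 g; chopped walnuts: 395 g; bread flour: 3 oz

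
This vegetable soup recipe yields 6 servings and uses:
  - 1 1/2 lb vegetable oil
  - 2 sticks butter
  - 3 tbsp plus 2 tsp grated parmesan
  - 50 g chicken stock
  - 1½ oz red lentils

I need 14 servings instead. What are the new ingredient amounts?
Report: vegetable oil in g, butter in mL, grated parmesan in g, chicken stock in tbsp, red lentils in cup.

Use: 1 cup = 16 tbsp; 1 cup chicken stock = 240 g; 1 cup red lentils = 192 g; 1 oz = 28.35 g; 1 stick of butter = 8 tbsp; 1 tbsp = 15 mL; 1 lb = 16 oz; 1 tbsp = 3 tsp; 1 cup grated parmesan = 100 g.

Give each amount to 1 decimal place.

Scaling factor: 14/6 = 7/3.
vegetable oil: 1.5 lb × 7/3 × 16 oz/lb × 28.35 g/oz = 1587.6 g
butter: 2 stick × 7/3 × 8 tbsp/stick × 15 mL/tbsp = 560.0 mL
grated parmesan: (3 tbsp + 2 tsp = 11/3 tbsp) × 7/3 ÷ 16 tbsp/cup × 100 g/cup ≈ 53.5 g
chicken stock: 50 g × 7/3 ÷ 240 g/cup × 16 tbsp/cup ≈ 7.8 tbsp
red lentils: 1.5 oz × 7/3 × 28.35 g/oz ÷ 192 g/cup ≈ 0.5 cup

vegetable oil: 1587.6 g; butter: 560.0 mL; grated parmesan: 53.5 g; chicken stock: 7.8 tbsp; red lentils: 0.5 cup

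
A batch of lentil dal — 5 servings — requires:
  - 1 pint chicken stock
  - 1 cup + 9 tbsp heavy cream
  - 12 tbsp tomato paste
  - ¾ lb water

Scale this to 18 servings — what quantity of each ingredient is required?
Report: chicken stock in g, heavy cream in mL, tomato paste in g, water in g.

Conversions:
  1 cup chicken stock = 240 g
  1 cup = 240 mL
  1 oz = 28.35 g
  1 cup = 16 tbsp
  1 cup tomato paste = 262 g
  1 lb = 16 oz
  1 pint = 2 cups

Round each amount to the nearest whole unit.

Scaling factor: 18/5 = 3.6.
chicken stock: 1 pint × 18/5 × 2 cup/pint × 240 g/cup = 1728 g
heavy cream: (1 cup + 9 tbsp = 1.5625 cup) × 18/5 × 240 mL/cup = 1350 mL
tomato paste: 12 tbsp × 18/5 ÷ 16 tbsp/cup × 262 g/cup ≈ 707 g
water: 0.75 lb × 18/5 × 16 oz/lb × 28.35 g/oz ≈ 1225 g

chicken stock: 1728 g; heavy cream: 1350 mL; tomato paste: 707 g; water: 1225 g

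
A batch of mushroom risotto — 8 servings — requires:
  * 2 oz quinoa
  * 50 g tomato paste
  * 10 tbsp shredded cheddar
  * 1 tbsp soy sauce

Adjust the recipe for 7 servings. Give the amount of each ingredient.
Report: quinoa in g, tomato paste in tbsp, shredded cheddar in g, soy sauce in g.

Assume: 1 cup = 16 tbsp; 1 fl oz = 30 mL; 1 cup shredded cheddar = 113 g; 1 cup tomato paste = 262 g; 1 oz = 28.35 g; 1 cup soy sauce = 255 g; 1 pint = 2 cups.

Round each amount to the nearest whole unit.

quinoa: 50 g; tomato paste: 3 tbsp; shredded cheddar: 62 g; soy sauce: 14 g

Scaling factor: 7/8 = 0.875.
quinoa: 2 oz × 7/8 × 28.35 g/oz ≈ 50 g
tomato paste: 50 g × 7/8 ÷ 262 g/cup × 16 tbsp/cup ≈ 3 tbsp
shredded cheddar: 10 tbsp × 7/8 ÷ 16 tbsp/cup × 113 g/cup ≈ 62 g
soy sauce: 1 tbsp × 7/8 ÷ 16 tbsp/cup × 255 g/cup ≈ 14 g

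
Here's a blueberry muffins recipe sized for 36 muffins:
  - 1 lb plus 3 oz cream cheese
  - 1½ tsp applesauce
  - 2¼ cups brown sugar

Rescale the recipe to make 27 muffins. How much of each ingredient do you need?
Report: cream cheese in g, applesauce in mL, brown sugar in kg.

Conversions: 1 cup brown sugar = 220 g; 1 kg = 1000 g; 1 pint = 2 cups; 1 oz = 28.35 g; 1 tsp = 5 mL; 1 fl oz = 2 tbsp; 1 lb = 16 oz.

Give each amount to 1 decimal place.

Scaling factor: 27/36 = 3/4 = 0.75.
cream cheese: (1 lb + 3 oz = 1.1875 lb) × 3/4 × 16 oz/lb × 28.35 g/oz ≈ 404.0 g
applesauce: 1.5 tsp × 3/4 × 5 mL/tsp ≈ 5.6 mL
brown sugar: 2.25 cup × 3/4 × 220 g/cup ÷ 1000 g/kg ≈ 0.4 kg

cream cheese: 404.0 g; applesauce: 5.6 mL; brown sugar: 0.4 kg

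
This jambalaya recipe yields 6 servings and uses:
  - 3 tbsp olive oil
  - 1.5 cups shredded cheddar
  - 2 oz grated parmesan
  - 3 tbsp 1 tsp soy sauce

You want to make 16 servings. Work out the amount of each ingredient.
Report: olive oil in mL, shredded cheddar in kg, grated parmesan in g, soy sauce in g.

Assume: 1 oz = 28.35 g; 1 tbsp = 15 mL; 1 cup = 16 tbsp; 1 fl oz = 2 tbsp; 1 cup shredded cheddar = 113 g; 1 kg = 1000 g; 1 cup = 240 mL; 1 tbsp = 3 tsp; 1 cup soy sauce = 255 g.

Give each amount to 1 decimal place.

Scaling factor: 16/6 = 8/3.
olive oil: 3 tbsp × 8/3 × 15 mL/tbsp = 120.0 mL
shredded cheddar: 1.5 cup × 8/3 × 113 g/cup ÷ 1000 g/kg ≈ 0.5 kg
grated parmesan: 2 oz × 8/3 × 28.35 g/oz = 151.2 g
soy sauce: (3 tbsp + 1 tsp = 10/3 tbsp) × 8/3 ÷ 16 tbsp/cup × 255 g/cup ≈ 141.7 g

olive oil: 120.0 mL; shredded cheddar: 0.5 kg; grated parmesan: 151.2 g; soy sauce: 141.7 g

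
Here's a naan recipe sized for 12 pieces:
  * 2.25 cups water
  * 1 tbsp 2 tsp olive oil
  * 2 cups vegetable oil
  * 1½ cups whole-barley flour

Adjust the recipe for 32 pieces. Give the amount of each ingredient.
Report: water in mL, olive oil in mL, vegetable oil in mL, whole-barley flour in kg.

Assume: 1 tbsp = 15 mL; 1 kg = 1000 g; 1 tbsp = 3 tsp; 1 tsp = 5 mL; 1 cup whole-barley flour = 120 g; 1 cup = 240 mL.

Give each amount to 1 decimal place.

Scaling factor: 32/12 = 8/3.
water: 2.25 cup × 8/3 × 240 mL/cup = 1440.0 mL
olive oil: (1 tbsp + 2 tsp = 5/3 tbsp) × 8/3 × 15 mL/tbsp ≈ 66.7 mL
vegetable oil: 2 cup × 8/3 × 240 mL/cup = 1280.0 mL
whole-barley flour: 1.5 cup × 8/3 × 120 g/cup ÷ 1000 g/kg ≈ 0.5 kg

water: 1440.0 mL; olive oil: 66.7 mL; vegetable oil: 1280.0 mL; whole-barley flour: 0.5 kg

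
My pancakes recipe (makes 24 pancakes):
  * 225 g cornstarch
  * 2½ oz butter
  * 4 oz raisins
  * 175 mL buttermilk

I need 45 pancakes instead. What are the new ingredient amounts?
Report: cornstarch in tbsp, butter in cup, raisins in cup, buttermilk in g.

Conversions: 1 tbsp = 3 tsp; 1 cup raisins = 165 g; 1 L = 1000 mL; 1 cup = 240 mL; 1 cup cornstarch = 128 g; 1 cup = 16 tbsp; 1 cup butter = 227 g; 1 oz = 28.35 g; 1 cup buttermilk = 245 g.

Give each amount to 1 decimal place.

cornstarch: 52.7 tbsp; butter: 0.6 cup; raisins: 1.3 cup; buttermilk: 335.0 g

Scaling factor: 45/24 = 15/8 = 1.875.
cornstarch: 225 g × 15/8 ÷ 128 g/cup × 16 tbsp/cup ≈ 52.7 tbsp
butter: 2.5 oz × 15/8 × 28.35 g/oz ÷ 227 g/cup ≈ 0.6 cup
raisins: 4 oz × 15/8 × 28.35 g/oz ÷ 165 g/cup ≈ 1.3 cup
buttermilk: 175 mL × 15/8 ÷ 240 mL/cup × 245 g/cup ≈ 335.0 g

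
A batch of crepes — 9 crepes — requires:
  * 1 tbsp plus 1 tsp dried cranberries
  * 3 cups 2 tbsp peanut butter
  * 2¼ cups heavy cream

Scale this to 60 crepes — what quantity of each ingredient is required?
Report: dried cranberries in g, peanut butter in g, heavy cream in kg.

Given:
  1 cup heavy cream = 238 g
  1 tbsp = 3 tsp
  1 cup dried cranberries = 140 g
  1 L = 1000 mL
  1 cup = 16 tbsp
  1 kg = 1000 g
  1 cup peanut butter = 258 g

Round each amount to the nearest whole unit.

Scaling factor: 60/9 = 20/3.
dried cranberries: (1 tbsp + 1 tsp = 4/3 tbsp) × 20/3 ÷ 16 tbsp/cup × 140 g/cup ≈ 78 g
peanut butter: (3 cup + 2 tbsp = 3.125 cup) × 20/3 × 258 g/cup = 5375 g
heavy cream: 2.25 cup × 20/3 × 238 g/cup ÷ 1000 g/kg ≈ 4 kg

dried cranberries: 78 g; peanut butter: 5375 g; heavy cream: 4 kg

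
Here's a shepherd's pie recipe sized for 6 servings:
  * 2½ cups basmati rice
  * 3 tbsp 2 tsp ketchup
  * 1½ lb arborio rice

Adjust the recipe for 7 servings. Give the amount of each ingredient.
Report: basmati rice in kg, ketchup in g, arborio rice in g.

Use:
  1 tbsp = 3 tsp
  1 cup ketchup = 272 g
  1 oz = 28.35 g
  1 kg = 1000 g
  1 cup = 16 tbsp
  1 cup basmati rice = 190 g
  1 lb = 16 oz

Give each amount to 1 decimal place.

basmati rice: 0.6 kg; ketchup: 72.7 g; arborio rice: 793.8 g

Scaling factor: 7/6.
basmati rice: 2.5 cup × 7/6 × 190 g/cup ÷ 1000 g/kg ≈ 0.6 kg
ketchup: (3 tbsp + 2 tsp = 11/3 tbsp) × 7/6 ÷ 16 tbsp/cup × 272 g/cup ≈ 72.7 g
arborio rice: 1.5 lb × 7/6 × 16 oz/lb × 28.35 g/oz = 793.8 g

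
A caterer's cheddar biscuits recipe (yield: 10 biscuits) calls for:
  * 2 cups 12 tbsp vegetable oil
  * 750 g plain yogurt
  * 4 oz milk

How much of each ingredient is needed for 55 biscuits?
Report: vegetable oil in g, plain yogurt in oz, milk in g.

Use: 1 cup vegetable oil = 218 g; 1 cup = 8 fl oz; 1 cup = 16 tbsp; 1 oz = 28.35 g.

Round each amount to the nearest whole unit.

vegetable oil: 3297 g; plain yogurt: 146 oz; milk: 624 g

Scaling factor: 55/10 = 11/2 = 5.5.
vegetable oil: (2 cup + 12 tbsp = 2.75 cup) × 11/2 × 218 g/cup ≈ 3297 g
plain yogurt: 750 g × 11/2 ÷ 28.35 g/oz ≈ 146 oz
milk: 4 oz × 11/2 × 28.35 g/oz ≈ 624 g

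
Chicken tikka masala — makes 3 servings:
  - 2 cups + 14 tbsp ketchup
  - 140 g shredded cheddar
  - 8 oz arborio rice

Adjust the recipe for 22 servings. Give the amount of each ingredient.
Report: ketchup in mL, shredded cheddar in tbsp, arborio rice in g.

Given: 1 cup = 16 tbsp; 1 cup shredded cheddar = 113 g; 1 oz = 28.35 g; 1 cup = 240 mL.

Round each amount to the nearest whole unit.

ketchup: 5060 mL; shredded cheddar: 145 tbsp; arborio rice: 1663 g

Scaling factor: 22/3.
ketchup: (2 cup + 14 tbsp = 2.875 cup) × 22/3 × 240 mL/cup = 5060 mL
shredded cheddar: 140 g × 22/3 ÷ 113 g/cup × 16 tbsp/cup ≈ 145 tbsp
arborio rice: 8 oz × 22/3 × 28.35 g/oz ≈ 1663 g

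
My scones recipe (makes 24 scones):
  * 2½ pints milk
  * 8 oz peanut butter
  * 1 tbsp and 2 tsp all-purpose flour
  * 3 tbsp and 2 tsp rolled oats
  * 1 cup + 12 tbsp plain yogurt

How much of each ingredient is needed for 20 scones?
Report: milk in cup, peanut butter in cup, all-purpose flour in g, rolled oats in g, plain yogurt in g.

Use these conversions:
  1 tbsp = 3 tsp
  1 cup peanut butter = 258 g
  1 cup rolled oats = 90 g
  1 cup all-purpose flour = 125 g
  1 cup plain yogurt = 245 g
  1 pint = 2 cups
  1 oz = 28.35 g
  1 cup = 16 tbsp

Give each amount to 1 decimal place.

milk: 4.2 cup; peanut butter: 0.7 cup; all-purpose flour: 10.9 g; rolled oats: 17.2 g; plain yogurt: 357.3 g

Scaling factor: 20/24 = 5/6.
milk: 2.5 pint × 5/6 × 2 cup/pint ≈ 4.2 cup
peanut butter: 8 oz × 5/6 × 28.35 g/oz ÷ 258 g/cup ≈ 0.7 cup
all-purpose flour: (1 tbsp + 2 tsp = 5/3 tbsp) × 5/6 ÷ 16 tbsp/cup × 125 g/cup ≈ 10.9 g
rolled oats: (3 tbsp + 2 tsp = 11/3 tbsp) × 5/6 ÷ 16 tbsp/cup × 90 g/cup ≈ 17.2 g
plain yogurt: (1 cup + 12 tbsp = 1.75 cup) × 5/6 × 245 g/cup ≈ 357.3 g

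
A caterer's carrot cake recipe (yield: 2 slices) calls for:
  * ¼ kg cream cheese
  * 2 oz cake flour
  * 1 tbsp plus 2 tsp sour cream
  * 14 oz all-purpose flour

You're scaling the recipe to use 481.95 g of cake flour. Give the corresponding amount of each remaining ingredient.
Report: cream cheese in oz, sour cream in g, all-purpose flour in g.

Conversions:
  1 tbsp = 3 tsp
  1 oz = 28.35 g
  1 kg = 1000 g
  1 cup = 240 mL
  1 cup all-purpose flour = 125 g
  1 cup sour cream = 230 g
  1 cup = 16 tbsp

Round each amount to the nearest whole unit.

cream cheese: 75 oz; sour cream: 204 g; all-purpose flour: 3374 g

The original recipe has 56.7 g of cake flour, so the scaling factor is 481.95 ÷ 56.7 = 17/2 = 8.5.
cream cheese: 0.25 kg × 17/2 × 1000 g/kg ÷ 28.35 g/oz ≈ 75 oz
sour cream: (1 tbsp + 2 tsp = 5/3 tbsp) × 17/2 ÷ 16 tbsp/cup × 230 g/cup ≈ 204 g
all-purpose flour: 14 oz × 17/2 × 28.35 g/oz ≈ 3374 g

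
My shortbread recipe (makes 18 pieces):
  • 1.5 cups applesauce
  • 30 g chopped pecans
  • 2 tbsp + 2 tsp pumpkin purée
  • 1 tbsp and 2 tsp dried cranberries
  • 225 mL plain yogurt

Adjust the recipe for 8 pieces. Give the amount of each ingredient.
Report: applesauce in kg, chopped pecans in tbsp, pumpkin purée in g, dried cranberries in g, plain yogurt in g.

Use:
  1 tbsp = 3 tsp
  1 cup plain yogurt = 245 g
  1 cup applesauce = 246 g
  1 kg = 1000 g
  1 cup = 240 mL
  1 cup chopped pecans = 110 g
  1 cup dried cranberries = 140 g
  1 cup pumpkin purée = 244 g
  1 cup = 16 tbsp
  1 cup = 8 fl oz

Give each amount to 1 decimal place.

Scaling factor: 8/18 = 4/9.
applesauce: 1.5 cup × 4/9 × 246 g/cup ÷ 1000 g/kg ≈ 0.2 kg
chopped pecans: 30 g × 4/9 ÷ 110 g/cup × 16 tbsp/cup ≈ 1.9 tbsp
pumpkin purée: (2 tbsp + 2 tsp = 8/3 tbsp) × 4/9 ÷ 16 tbsp/cup × 244 g/cup ≈ 18.1 g
dried cranberries: (1 tbsp + 2 tsp = 5/3 tbsp) × 4/9 ÷ 16 tbsp/cup × 140 g/cup ≈ 6.5 g
plain yogurt: 225 mL × 4/9 ÷ 240 mL/cup × 245 g/cup ≈ 102.1 g

applesauce: 0.2 kg; chopped pecans: 1.9 tbsp; pumpkin purée: 18.1 g; dried cranberries: 6.5 g; plain yogurt: 102.1 g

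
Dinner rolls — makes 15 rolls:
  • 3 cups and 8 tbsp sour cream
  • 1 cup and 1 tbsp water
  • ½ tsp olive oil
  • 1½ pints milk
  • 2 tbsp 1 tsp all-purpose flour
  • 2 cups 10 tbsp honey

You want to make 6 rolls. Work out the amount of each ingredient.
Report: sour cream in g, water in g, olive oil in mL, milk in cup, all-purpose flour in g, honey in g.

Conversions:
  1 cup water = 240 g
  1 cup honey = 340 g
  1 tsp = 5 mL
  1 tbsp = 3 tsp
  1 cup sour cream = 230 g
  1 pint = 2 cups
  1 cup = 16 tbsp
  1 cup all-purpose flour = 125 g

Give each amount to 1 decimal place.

sour cream: 322.0 g; water: 102.0 g; olive oil: 1.0 mL; milk: 1.2 cup; all-purpose flour: 7.3 g; honey: 357.0 g

Scaling factor: 6/15 = 2/5 = 0.4.
sour cream: (3 cup + 8 tbsp = 3.5 cup) × 2/5 × 230 g/cup = 322.0 g
water: (1 cup + 1 tbsp = 1.0625 cup) × 2/5 × 240 g/cup = 102.0 g
olive oil: 0.5 tsp × 2/5 × 5 mL/tsp = 1.0 mL
milk: 1.5 pint × 2/5 × 2 cup/pint = 1.2 cup
all-purpose flour: (2 tbsp + 1 tsp = 7/3 tbsp) × 2/5 ÷ 16 tbsp/cup × 125 g/cup ≈ 7.3 g
honey: (2 cup + 10 tbsp = 2.625 cup) × 2/5 × 340 g/cup = 357.0 g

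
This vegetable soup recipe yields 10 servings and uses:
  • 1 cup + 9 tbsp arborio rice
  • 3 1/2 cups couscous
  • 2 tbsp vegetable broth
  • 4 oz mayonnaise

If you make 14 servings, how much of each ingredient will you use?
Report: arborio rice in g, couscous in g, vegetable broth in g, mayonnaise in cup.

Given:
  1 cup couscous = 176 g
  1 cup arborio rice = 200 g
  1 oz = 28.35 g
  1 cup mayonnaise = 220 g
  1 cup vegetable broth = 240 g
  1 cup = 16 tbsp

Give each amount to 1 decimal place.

Scaling factor: 14/10 = 7/5 = 1.4.
arborio rice: (1 cup + 9 tbsp = 1.5625 cup) × 7/5 × 200 g/cup = 437.5 g
couscous: 3.5 cup × 7/5 × 176 g/cup = 862.4 g
vegetable broth: 2 tbsp × 7/5 ÷ 16 tbsp/cup × 240 g/cup = 42.0 g
mayonnaise: 4 oz × 7/5 × 28.35 g/oz ÷ 220 g/cup ≈ 0.7 cup

arborio rice: 437.5 g; couscous: 862.4 g; vegetable broth: 42.0 g; mayonnaise: 0.7 cup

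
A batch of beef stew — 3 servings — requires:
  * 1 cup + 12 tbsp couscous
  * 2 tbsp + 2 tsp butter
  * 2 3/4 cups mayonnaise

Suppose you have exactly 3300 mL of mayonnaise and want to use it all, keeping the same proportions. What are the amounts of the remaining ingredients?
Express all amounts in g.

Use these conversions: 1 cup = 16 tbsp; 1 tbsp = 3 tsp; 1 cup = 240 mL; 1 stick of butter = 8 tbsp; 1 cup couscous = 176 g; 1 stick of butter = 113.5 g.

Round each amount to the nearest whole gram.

couscous: 1540 g; butter: 189 g

The original recipe has 660 mL of mayonnaise, so the scaling factor is 3300 ÷ 660 = 5.
couscous: (1 cup + 12 tbsp = 1.75 cup) × 5 × 176 g/cup = 1540 g
butter: (2 tbsp + 2 tsp = 8/3 tbsp) × 5 ÷ 8 tbsp/stick × 113.5 g/stick ≈ 189 g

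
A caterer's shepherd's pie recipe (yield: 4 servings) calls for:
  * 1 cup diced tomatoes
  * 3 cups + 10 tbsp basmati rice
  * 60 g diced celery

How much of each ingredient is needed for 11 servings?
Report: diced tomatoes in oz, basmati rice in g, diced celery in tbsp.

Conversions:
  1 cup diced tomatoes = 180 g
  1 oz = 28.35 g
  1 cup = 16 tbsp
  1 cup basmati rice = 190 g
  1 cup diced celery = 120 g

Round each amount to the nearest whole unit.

Scaling factor: 11/4 = 2.75.
diced tomatoes: 1 cup × 11/4 × 180 g/cup ÷ 28.35 g/oz ≈ 17 oz
basmati rice: (3 cup + 10 tbsp = 3.625 cup) × 11/4 × 190 g/cup ≈ 1894 g
diced celery: 60 g × 11/4 ÷ 120 g/cup × 16 tbsp/cup = 22 tbsp

diced tomatoes: 17 oz; basmati rice: 1894 g; diced celery: 22 tbsp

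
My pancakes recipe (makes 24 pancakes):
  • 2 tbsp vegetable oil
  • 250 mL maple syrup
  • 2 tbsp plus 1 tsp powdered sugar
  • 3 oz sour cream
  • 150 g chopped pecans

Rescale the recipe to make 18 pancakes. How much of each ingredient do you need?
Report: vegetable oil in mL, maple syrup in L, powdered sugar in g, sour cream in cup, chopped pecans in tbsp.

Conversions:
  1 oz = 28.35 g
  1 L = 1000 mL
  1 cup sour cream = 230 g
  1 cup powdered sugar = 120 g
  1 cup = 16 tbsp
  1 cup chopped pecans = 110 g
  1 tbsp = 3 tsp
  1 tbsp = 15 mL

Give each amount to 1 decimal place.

Scaling factor: 18/24 = 3/4 = 0.75.
vegetable oil: 2 tbsp × 3/4 × 15 mL/tbsp = 22.5 mL
maple syrup: 250 mL × 3/4 ÷ 1000 mL/L ≈ 0.2 L
powdered sugar: (2 tbsp + 1 tsp = 7/3 tbsp) × 3/4 ÷ 16 tbsp/cup × 120 g/cup ≈ 13.1 g
sour cream: 3 oz × 3/4 × 28.35 g/oz ÷ 230 g/cup ≈ 0.3 cup
chopped pecans: 150 g × 3/4 ÷ 110 g/cup × 16 tbsp/cup ≈ 16.4 tbsp

vegetable oil: 22.5 mL; maple syrup: 0.2 L; powdered sugar: 13.1 g; sour cream: 0.3 cup; chopped pecans: 16.4 tbsp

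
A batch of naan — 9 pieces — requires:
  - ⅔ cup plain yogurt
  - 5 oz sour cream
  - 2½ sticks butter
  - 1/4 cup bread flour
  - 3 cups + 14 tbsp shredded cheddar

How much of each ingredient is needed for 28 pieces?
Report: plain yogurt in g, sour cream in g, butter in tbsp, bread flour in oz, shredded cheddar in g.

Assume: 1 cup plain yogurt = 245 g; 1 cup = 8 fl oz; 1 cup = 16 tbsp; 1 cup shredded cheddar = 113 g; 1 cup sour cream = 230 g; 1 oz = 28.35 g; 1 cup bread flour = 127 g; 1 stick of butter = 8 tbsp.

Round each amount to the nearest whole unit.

Scaling factor: 28/9.
plain yogurt: 2/3 cup × 28/9 × 245 g/cup ≈ 508 g
sour cream: 5 oz × 28/9 × 28.35 g/oz = 441 g
butter: 2.5 stick × 28/9 × 8 tbsp/stick ≈ 62 tbsp
bread flour: 0.25 cup × 28/9 × 127 g/cup ÷ 28.35 g/oz ≈ 3 oz
shredded cheddar: (3 cup + 14 tbsp = 3.875 cup) × 28/9 × 113 g/cup ≈ 1362 g

plain yogurt: 508 g; sour cream: 441 g; butter: 62 tbsp; bread flour: 3 oz; shredded cheddar: 1362 g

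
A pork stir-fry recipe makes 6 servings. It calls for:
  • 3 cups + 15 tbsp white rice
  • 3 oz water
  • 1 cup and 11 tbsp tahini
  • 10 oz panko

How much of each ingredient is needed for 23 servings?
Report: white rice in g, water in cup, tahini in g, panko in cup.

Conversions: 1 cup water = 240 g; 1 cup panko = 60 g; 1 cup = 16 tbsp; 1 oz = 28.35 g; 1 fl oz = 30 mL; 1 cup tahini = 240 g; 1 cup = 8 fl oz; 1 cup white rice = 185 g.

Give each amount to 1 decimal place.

Scaling factor: 23/6.
white rice: (3 cup + 15 tbsp = 3.9375 cup) × 23/6 × 185 g/cup ≈ 2792.3 g
water: 3 oz × 23/6 × 28.35 g/oz ÷ 240 g/cup ≈ 1.4 cup
tahini: (1 cup + 11 tbsp = 1.6875 cup) × 23/6 × 240 g/cup = 1552.5 g
panko: 10 oz × 23/6 × 28.35 g/oz ÷ 60 g/cup ≈ 18.1 cup

white rice: 2792.3 g; water: 1.4 cup; tahini: 1552.5 g; panko: 18.1 cup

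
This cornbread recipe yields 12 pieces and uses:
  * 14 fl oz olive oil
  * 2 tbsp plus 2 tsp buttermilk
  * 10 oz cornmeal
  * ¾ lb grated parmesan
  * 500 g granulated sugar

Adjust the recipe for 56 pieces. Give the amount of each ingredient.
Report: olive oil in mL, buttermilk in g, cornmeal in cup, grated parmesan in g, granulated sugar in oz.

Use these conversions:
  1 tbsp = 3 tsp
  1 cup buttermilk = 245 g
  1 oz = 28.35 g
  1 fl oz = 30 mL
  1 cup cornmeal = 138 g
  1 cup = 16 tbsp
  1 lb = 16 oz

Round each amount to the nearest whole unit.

Scaling factor: 56/12 = 14/3.
olive oil: 14 fl oz × 14/3 × 30 mL/fl oz = 1960 mL
buttermilk: (2 tbsp + 2 tsp = 8/3 tbsp) × 14/3 ÷ 16 tbsp/cup × 245 g/cup ≈ 191 g
cornmeal: 10 oz × 14/3 × 28.35 g/oz ÷ 138 g/cup ≈ 10 cup
grated parmesan: 0.75 lb × 14/3 × 16 oz/lb × 28.35 g/oz ≈ 1588 g
granulated sugar: 500 g × 14/3 ÷ 28.35 g/oz ≈ 82 oz

olive oil: 1960 mL; buttermilk: 191 g; cornmeal: 10 cup; grated parmesan: 1588 g; granulated sugar: 82 oz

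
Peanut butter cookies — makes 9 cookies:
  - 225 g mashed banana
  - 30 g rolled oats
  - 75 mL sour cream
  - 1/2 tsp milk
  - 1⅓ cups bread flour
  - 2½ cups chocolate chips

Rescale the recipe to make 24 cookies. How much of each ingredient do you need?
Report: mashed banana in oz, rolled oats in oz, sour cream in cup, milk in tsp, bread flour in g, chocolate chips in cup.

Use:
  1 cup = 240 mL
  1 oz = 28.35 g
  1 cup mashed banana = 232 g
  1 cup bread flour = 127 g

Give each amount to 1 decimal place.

mashed banana: 21.2 oz; rolled oats: 2.8 oz; sour cream: 0.8 cup; milk: 1.3 tsp; bread flour: 451.6 g; chocolate chips: 6.7 cup

Scaling factor: 24/9 = 8/3.
mashed banana: 225 g × 8/3 ÷ 28.35 g/oz ≈ 21.2 oz
rolled oats: 30 g × 8/3 ÷ 28.35 g/oz ≈ 2.8 oz
sour cream: 75 mL × 8/3 ÷ 240 mL/cup ≈ 0.8 cup
milk: 0.5 tsp × 8/3 ≈ 1.3 tsp
bread flour: 4/3 cup × 8/3 × 127 g/cup ≈ 451.6 g
chocolate chips: 2.5 cup × 8/3 ≈ 6.7 cup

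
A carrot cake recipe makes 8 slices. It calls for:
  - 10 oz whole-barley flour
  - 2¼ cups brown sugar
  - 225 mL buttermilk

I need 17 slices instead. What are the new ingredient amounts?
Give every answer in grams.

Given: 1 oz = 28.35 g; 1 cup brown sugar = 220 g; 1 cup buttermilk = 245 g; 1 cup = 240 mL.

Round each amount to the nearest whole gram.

Scaling factor: 17/8 = 2.125.
whole-barley flour: 10 oz × 17/8 × 28.35 g/oz ≈ 602 g
brown sugar: 2.25 cup × 17/8 × 220 g/cup ≈ 1052 g
buttermilk: 225 mL × 17/8 ÷ 240 mL/cup × 245 g/cup ≈ 488 g

whole-barley flour: 602 g; brown sugar: 1052 g; buttermilk: 488 g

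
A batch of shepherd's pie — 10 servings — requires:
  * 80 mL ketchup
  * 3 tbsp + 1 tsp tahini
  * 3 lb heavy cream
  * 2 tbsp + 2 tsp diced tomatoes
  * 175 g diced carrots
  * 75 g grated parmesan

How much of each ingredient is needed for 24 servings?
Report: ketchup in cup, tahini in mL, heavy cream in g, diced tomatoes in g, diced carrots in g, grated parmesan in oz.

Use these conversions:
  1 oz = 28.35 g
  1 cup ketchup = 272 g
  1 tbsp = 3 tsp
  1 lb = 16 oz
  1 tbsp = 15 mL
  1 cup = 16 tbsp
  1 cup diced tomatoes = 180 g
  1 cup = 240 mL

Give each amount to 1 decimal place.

ketchup: 0.8 cup; tahini: 120.0 mL; heavy cream: 3265.9 g; diced tomatoes: 72.0 g; diced carrots: 420.0 g; grated parmesan: 6.3 oz

Scaling factor: 24/10 = 12/5 = 2.4.
ketchup: 80 mL × 12/5 ÷ 240 mL/cup = 0.8 cup
tahini: (3 tbsp + 1 tsp = 10/3 tbsp) × 12/5 × 15 mL/tbsp = 120.0 mL
heavy cream: 3 lb × 12/5 × 16 oz/lb × 28.35 g/oz ≈ 3265.9 g
diced tomatoes: (2 tbsp + 2 tsp = 8/3 tbsp) × 12/5 ÷ 16 tbsp/cup × 180 g/cup = 72.0 g
diced carrots: 175 g × 12/5 = 420.0 g
grated parmesan: 75 g × 12/5 ÷ 28.35 g/oz ≈ 6.3 oz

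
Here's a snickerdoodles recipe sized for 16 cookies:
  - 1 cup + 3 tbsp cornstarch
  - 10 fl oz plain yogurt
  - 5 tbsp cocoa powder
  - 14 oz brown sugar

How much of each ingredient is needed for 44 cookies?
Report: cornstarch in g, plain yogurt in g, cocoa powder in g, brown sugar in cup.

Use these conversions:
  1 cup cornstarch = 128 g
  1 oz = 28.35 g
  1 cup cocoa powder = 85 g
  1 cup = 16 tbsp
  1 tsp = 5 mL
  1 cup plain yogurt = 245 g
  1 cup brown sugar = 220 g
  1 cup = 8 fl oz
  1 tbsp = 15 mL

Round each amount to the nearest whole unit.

cornstarch: 418 g; plain yogurt: 842 g; cocoa powder: 73 g; brown sugar: 5 cup

Scaling factor: 44/16 = 11/4 = 2.75.
cornstarch: (1 cup + 3 tbsp = 1.1875 cup) × 11/4 × 128 g/cup = 418 g
plain yogurt: 10 fl oz × 11/4 ÷ 8 fl oz/cup × 245 g/cup ≈ 842 g
cocoa powder: 5 tbsp × 11/4 ÷ 16 tbsp/cup × 85 g/cup ≈ 73 g
brown sugar: 14 oz × 11/4 × 28.35 g/oz ÷ 220 g/cup ≈ 5 cup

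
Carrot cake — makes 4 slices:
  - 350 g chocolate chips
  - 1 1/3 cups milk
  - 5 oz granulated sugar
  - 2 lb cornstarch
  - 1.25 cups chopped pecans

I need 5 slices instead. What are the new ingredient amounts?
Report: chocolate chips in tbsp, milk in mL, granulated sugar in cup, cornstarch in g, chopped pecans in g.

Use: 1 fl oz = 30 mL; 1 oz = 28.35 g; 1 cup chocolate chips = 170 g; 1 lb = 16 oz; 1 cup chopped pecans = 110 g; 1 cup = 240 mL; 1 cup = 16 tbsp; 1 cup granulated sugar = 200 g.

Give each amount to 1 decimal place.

chocolate chips: 41.2 tbsp; milk: 400.0 mL; granulated sugar: 0.9 cup; cornstarch: 1134.0 g; chopped pecans: 171.9 g

Scaling factor: 5/4 = 1.25.
chocolate chips: 350 g × 5/4 ÷ 170 g/cup × 16 tbsp/cup ≈ 41.2 tbsp
milk: 4/3 cup × 5/4 × 240 mL/cup = 400.0 mL
granulated sugar: 5 oz × 5/4 × 28.35 g/oz ÷ 200 g/cup ≈ 0.9 cup
cornstarch: 2 lb × 5/4 × 16 oz/lb × 28.35 g/oz = 1134.0 g
chopped pecans: 1.25 cup × 5/4 × 110 g/cup ≈ 171.9 g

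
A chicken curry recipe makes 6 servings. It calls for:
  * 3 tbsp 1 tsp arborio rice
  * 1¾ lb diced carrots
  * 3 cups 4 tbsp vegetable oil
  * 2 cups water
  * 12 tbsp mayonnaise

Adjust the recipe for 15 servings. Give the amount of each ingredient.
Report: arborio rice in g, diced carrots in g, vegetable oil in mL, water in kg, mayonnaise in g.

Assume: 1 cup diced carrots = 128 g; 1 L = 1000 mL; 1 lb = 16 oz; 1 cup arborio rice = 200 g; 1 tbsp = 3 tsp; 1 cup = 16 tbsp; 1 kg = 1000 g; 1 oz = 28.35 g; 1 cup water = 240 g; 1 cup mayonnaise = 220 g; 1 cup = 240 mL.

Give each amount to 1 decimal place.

Scaling factor: 15/6 = 5/2 = 2.5.
arborio rice: (3 tbsp + 1 tsp = 10/3 tbsp) × 5/2 ÷ 16 tbsp/cup × 200 g/cup ≈ 104.2 g
diced carrots: 1.75 lb × 5/2 × 16 oz/lb × 28.35 g/oz = 1984.5 g
vegetable oil: (3 cup + 4 tbsp = 3.25 cup) × 5/2 × 240 mL/cup = 1950.0 mL
water: 2 cup × 5/2 × 240 g/cup ÷ 1000 g/kg = 1.2 kg
mayonnaise: 12 tbsp × 5/2 ÷ 16 tbsp/cup × 220 g/cup = 412.5 g

arborio rice: 104.2 g; diced carrots: 1984.5 g; vegetable oil: 1950.0 mL; water: 1.2 kg; mayonnaise: 412.5 g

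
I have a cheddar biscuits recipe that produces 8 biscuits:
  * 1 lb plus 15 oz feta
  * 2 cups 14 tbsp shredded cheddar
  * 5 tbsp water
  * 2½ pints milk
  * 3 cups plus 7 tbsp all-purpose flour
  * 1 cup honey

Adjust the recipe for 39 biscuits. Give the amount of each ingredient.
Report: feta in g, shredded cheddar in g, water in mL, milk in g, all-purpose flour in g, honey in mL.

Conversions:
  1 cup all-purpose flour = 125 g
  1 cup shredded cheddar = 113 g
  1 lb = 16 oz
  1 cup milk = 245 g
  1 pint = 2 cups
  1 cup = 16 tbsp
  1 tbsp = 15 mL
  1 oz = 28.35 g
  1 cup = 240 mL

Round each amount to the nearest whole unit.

Scaling factor: 39/8 = 4.875.
feta: (1 lb + 15 oz = 1.9375 lb) × 39/8 × 16 oz/lb × 28.35 g/oz ≈ 4284 g
shredded cheddar: (2 cup + 14 tbsp = 2.875 cup) × 39/8 × 113 g/cup ≈ 1584 g
water: 5 tbsp × 39/8 × 15 mL/tbsp ≈ 366 mL
milk: 2.5 pint × 39/8 × 2 cup/pint × 245 g/cup ≈ 5972 g
all-purpose flour: (3 cup + 7 tbsp = 3.4375 cup) × 39/8 × 125 g/cup ≈ 2095 g
honey: 1 cup × 39/8 × 240 mL/cup = 1170 mL

feta: 4284 g; shredded cheddar: 1584 g; water: 366 mL; milk: 5972 g; all-purpose flour: 2095 g; honey: 1170 mL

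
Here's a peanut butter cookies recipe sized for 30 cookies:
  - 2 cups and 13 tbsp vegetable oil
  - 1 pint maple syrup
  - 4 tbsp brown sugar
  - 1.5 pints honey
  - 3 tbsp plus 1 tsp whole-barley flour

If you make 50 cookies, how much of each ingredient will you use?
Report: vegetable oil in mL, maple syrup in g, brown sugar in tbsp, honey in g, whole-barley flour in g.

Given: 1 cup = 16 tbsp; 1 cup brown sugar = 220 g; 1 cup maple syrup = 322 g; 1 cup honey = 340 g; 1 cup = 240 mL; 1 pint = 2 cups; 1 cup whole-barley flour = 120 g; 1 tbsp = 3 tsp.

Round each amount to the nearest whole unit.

Scaling factor: 50/30 = 5/3.
vegetable oil: (2 cup + 13 tbsp = 2.8125 cup) × 5/3 × 240 mL/cup = 1125 mL
maple syrup: 1 pint × 5/3 × 2 cup/pint × 322 g/cup ≈ 1073 g
brown sugar: 4 tbsp × 5/3 ≈ 7 tbsp
honey: 1.5 pint × 5/3 × 2 cup/pint × 340 g/cup = 1700 g
whole-barley flour: (3 tbsp + 1 tsp = 10/3 tbsp) × 5/3 ÷ 16 tbsp/cup × 120 g/cup ≈ 42 g

vegetable oil: 1125 mL; maple syrup: 1073 g; brown sugar: 7 tbsp; honey: 1700 g; whole-barley flour: 42 g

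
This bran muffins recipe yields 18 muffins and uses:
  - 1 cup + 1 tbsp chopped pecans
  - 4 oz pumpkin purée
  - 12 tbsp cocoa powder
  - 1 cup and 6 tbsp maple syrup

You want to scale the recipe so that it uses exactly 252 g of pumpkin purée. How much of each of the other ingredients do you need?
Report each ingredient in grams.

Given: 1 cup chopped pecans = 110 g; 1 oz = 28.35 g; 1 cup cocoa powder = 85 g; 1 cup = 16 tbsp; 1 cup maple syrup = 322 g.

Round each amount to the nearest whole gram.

chopped pecans: 260 g; cocoa powder: 142 g; maple syrup: 984 g

The original recipe has 113.4 g of pumpkin purée, so the scaling factor is 252 ÷ 113.4 = 20/9.
chopped pecans: (1 cup + 1 tbsp = 1.0625 cup) × 20/9 × 110 g/cup ≈ 260 g
cocoa powder: 12 tbsp × 20/9 ÷ 16 tbsp/cup × 85 g/cup ≈ 142 g
maple syrup: (1 cup + 6 tbsp = 1.375 cup) × 20/9 × 322 g/cup ≈ 984 g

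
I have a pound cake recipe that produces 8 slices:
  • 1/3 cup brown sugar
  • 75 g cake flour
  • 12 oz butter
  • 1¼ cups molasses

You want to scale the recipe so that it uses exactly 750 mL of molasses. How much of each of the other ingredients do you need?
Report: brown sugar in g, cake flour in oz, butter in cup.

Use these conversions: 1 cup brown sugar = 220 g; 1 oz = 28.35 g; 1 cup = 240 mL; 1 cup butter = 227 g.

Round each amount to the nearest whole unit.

brown sugar: 183 g; cake flour: 7 oz; butter: 4 cup

The original recipe has 300 mL of molasses, so the scaling factor is 750 ÷ 300 = 5/2 = 2.5.
brown sugar: 1/3 cup × 5/2 × 220 g/cup ≈ 183 g
cake flour: 75 g × 5/2 ÷ 28.35 g/oz ≈ 7 oz
butter: 12 oz × 5/2 × 28.35 g/oz ÷ 227 g/cup ≈ 4 cup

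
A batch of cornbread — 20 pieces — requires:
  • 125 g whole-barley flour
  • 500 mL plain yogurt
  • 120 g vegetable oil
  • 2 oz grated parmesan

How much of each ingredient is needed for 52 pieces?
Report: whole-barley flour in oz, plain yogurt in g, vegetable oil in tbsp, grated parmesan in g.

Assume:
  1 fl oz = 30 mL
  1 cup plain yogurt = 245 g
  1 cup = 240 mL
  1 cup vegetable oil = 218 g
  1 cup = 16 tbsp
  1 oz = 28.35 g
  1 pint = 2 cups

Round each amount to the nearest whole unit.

Scaling factor: 52/20 = 13/5 = 2.6.
whole-barley flour: 125 g × 13/5 ÷ 28.35 g/oz ≈ 11 oz
plain yogurt: 500 mL × 13/5 ÷ 240 mL/cup × 245 g/cup ≈ 1327 g
vegetable oil: 120 g × 13/5 ÷ 218 g/cup × 16 tbsp/cup ≈ 23 tbsp
grated parmesan: 2 oz × 13/5 × 28.35 g/oz ≈ 147 g

whole-barley flour: 11 oz; plain yogurt: 1327 g; vegetable oil: 23 tbsp; grated parmesan: 147 g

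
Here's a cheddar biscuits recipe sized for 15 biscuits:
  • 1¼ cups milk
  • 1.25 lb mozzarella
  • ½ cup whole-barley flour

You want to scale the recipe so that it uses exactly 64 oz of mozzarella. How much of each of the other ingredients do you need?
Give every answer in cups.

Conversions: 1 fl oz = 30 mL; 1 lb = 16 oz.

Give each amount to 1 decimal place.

milk: 4.0 cup; whole-barley flour: 1.6 cup

The original recipe has 20 oz of mozzarella, so the scaling factor is 64 ÷ 20 = 16/5 = 3.2.
milk: 1.25 cup × 16/5 = 4.0 cup
whole-barley flour: 0.5 cup × 16/5 = 1.6 cup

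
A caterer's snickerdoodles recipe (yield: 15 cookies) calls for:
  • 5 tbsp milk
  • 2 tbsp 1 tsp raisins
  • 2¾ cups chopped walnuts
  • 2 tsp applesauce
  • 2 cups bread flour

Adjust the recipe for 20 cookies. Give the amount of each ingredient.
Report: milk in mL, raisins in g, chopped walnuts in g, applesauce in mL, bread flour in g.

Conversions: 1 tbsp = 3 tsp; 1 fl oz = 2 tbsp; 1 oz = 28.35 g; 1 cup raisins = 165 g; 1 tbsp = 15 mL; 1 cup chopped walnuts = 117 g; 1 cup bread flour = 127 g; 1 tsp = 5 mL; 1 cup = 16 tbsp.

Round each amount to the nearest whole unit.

Scaling factor: 20/15 = 4/3.
milk: 5 tbsp × 4/3 × 15 mL/tbsp = 100 mL
raisins: (2 tbsp + 1 tsp = 7/3 tbsp) × 4/3 ÷ 16 tbsp/cup × 165 g/cup ≈ 32 g
chopped walnuts: 2.75 cup × 4/3 × 117 g/cup = 429 g
applesauce: 2 tsp × 4/3 × 5 mL/tsp ≈ 13 mL
bread flour: 2 cup × 4/3 × 127 g/cup ≈ 339 g

milk: 100 mL; raisins: 32 g; chopped walnuts: 429 g; applesauce: 13 mL; bread flour: 339 g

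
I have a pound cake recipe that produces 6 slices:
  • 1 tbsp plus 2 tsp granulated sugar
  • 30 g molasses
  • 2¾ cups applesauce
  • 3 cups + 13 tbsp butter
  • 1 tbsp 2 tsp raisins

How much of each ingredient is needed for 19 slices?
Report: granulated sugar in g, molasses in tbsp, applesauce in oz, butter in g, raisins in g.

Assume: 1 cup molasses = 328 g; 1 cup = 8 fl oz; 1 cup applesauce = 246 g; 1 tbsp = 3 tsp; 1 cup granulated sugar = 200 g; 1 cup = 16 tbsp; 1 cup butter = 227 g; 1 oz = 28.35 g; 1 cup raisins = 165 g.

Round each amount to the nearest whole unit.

Scaling factor: 19/6.
granulated sugar: (1 tbsp + 2 tsp = 5/3 tbsp) × 19/6 ÷ 16 tbsp/cup × 200 g/cup ≈ 66 g
molasses: 30 g × 19/6 ÷ 328 g/cup × 16 tbsp/cup ≈ 5 tbsp
applesauce: 2.75 cup × 19/6 × 246 g/cup ÷ 28.35 g/oz ≈ 76 oz
butter: (3 cup + 13 tbsp = 3.8125 cup) × 19/6 × 227 g/cup ≈ 2741 g
raisins: (1 tbsp + 2 tsp = 5/3 tbsp) × 19/6 ÷ 16 tbsp/cup × 165 g/cup ≈ 54 g

granulated sugar: 66 g; molasses: 5 tbsp; applesauce: 76 oz; butter: 2741 g; raisins: 54 g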